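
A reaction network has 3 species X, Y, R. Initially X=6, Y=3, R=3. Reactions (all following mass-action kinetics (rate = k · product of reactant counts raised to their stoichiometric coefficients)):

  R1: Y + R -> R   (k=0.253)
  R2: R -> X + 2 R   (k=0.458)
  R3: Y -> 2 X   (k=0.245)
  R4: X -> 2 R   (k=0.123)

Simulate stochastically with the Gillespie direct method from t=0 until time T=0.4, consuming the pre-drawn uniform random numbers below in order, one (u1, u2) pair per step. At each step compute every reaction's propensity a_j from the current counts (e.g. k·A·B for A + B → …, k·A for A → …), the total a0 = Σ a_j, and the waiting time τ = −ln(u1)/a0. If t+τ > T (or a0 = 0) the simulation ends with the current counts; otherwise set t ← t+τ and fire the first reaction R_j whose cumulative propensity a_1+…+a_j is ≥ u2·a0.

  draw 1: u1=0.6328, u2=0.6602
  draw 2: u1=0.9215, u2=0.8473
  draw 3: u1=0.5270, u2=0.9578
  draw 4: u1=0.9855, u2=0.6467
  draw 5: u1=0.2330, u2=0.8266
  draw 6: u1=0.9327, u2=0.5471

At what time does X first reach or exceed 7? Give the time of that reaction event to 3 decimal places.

Threshold first reached at t = 0.089

t=0.000: X=6 Y=3 R=3
Draw 1: a1=2.277, a2=1.374, a3=0.735, a4=0.738, a0=5.124; τ=−ln(0.6328)/5.124=0.089 → t=0.089; u2·a0=0.6602·5.124=3.383; a1=2.277 < 3.383 ≤ a1+a2=3.651 → R2 fires; X=7 Y=3 R=4
Draw 2: a1=3.036, a2=1.832, a3=0.735, a4=0.861, a0=6.464; τ=−ln(0.9215)/6.464=0.013 → t=0.102; u2·a0=0.8473·6.464=5.477; a1+a2=4.868 < 5.477 ≤ a1+…+a3=5.603 → R3 fires; X=9 Y=2 R=4
Draw 3: a1=2.024, a2=1.832, a3=0.490, a4=1.107, a0=5.453; τ=−ln(0.5270)/5.453=0.117 → t=0.219; u2·a0=0.9578·5.453=5.223; a1+…+a3=4.346 < 5.223 ≤ a1+…+a4=5.453 → R4 fires; X=8 Y=2 R=6
Draw 4: a1=3.036, a2=2.748, a3=0.490, a4=0.984, a0=7.258; τ=−ln(0.9855)/7.258=0.002 → t=0.221; u2·a0=0.6467·7.258=4.694; a1=3.036 < 4.694 ≤ a1+a2=5.784 → R2 fires; X=9 Y=2 R=7
Draw 5: a1=3.542, a2=3.206, a3=0.490, a4=1.107, a0=8.345; τ=−ln(0.2330)/8.345=0.175 → t=0.396; u2·a0=0.8266·8.345=6.898; a1+a2=6.748 < 6.898 ≤ a1+…+a3=7.238 → R3 fires; X=11 Y=1 R=7
Draw 6: a1=1.771, a2=3.206, a3=0.245, a4=1.353, a0=6.575; τ=−ln(0.9327)/6.575=0.011 → t=0.407 > T=0.4: stop.
X first becomes ≥ 7 when it reaches 7 at the event at t=0.089.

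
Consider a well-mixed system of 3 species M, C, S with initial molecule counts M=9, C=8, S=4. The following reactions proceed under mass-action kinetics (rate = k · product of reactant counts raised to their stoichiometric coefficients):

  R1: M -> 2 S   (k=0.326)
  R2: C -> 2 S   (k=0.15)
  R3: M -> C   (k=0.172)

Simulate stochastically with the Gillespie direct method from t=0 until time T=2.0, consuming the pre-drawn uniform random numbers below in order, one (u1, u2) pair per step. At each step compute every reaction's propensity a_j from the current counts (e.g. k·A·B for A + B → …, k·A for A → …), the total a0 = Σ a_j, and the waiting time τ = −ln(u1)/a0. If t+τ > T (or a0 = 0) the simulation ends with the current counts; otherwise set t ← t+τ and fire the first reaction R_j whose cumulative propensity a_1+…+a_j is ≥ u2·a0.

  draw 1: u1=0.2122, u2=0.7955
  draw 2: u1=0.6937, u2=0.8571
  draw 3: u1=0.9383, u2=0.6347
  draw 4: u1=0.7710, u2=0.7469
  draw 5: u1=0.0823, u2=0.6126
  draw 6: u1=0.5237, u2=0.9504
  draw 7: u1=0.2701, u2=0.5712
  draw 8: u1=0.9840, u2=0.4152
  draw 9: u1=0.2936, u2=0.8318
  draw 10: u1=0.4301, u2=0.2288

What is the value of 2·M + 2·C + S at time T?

Value at T = 38

Check how each reaction changes W = 2·M + 2·C + S (weight of products minus weight of reactants):
R1: M -> 2 S: (1·2) − (2·1) = 2 − 2 = 0
R2: C -> 2 S: (1·2) − (2·1) = 2 − 2 = 0
R3: M -> C: (2·1) − (2·1) = 2 − 2 = 0
Every reaction leaves W unchanged, so W is conserved and no simulation is needed: W(T) = W(0) = 2·9 + 2·8 + 4 = 38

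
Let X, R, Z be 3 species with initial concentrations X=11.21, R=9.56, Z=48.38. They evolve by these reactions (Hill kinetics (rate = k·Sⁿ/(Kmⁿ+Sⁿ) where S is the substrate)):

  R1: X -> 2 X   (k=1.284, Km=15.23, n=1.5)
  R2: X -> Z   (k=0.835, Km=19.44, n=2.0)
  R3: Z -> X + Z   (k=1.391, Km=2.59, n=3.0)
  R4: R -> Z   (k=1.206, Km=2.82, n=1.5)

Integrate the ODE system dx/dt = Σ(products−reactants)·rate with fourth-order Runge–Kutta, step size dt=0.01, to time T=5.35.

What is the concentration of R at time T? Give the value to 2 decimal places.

R at T = 4.51

RK4 with dt=0.01: 535 steps to T=5.35. Trajectory (selected grid times):
t=0.00: X=11.21 R=9.56 Z=48.38
t=0.59: X=12.20 R=8.95 Z=49.12
t=1.19: X=13.22 R=8.34 Z=49.88
t=1.78: X=14.23 R=7.75 Z=50.63
t=2.38: X=15.26 R=7.16 Z=51.40
t=2.97: X=16.27 R=6.60 Z=52.16
t=3.57: X=17.30 R=6.04 Z=52.93
t=4.16: X=18.32 R=5.51 Z=53.69
t=4.76: X=19.36 R=4.99 Z=54.45
t=5.35: X=20.38 R=4.51 Z=55.19
Read off R at T=5.35: 4.51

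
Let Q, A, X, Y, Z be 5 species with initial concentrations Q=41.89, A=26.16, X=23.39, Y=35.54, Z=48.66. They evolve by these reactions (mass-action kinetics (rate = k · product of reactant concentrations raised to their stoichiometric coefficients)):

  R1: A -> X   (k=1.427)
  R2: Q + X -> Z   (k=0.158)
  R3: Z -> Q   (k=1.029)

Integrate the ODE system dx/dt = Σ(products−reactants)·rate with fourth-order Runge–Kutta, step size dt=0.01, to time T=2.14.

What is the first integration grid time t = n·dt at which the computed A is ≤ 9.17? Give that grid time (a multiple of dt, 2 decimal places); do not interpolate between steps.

RK4 with dt=0.01: 214 steps to T=2.14. Trajectory (selected grid times):
t=0.00: Q=41.89 A=26.16 X=23.39 Y=35.54 Z=48.66
t=0.24: Q=34.33 A=18.57 X=9.99 Y=35.54 Z=56.22
t=0.48: Q=37.87 A=13.19 X=5.38 Y=35.54 Z=52.68
t=0.71: Q=43.66 A=9.50 X=3.05 Y=35.54 Z=46.89
t=0.73: Q=44.20 A=9.23 X=2.90 Y=35.54 Z=46.35
t=0.74: Q=44.48 A=9.10 X=2.83 Y=35.54 Z=46.07
t=0.95: Q=50.33 A=6.74 X=1.71 Y=35.54 Z=40.22
t=1.19: Q=56.78 A=4.79 X=1.00 Y=35.54 Z=33.77
t=1.43: Q=62.61 A=3.40 X=0.61 Y=35.54 Z=27.94
t=1.66: Q=67.47 A=2.45 X=0.40 Y=35.54 Z=23.08
t=1.90: Q=71.77 A=1.74 X=0.26 Y=35.54 Z=18.78
t=2.14: Q=75.36 A=1.23 X=0.17 Y=35.54 Z=15.19
A(0.73)=9.231 > 9.17 but A(0.74)=9.100 ≤ 9.17, so the first grid time is t=0.74.

Threshold first reached at t = 0.74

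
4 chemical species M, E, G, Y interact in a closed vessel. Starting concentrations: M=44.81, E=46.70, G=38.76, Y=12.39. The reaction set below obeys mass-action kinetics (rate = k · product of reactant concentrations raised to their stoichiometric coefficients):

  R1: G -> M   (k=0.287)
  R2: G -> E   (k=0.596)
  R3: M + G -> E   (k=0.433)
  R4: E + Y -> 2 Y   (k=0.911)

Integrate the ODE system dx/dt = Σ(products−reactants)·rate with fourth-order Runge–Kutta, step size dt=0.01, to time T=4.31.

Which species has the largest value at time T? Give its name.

Dominant species at T: Y

RK4 with dt=0.01: 431 steps to T=4.31. Trajectory (selected grid times):
t=0.00: M=44.81 E=46.70 G=38.76 Y=12.39
t=0.48: M=10.89 E=0.06 G=0.89 Y=95.93
t=0.96: M=10.24 E=0.00 G=0.07 Y=96.77
t=1.44: M=10.20 E=0.00 G=0.01 Y=96.83
t=1.92: M=10.19 E=0.00 G=0.00 Y=96.83
t=2.39: M=10.19 E=0.00 G=0.00 Y=96.83
t=2.87: M=10.19 E=0.00 G=0.00 Y=96.83
t=3.35: M=10.19 E=0.00 G=0.00 Y=96.83
t=3.83: M=10.19 E=0.00 G=0.00 Y=96.83
t=4.31: M=10.19 E=0.00 G=0.00 Y=96.83
At T=4.31: M=10.19 E=0.00 G=0.00 Y=96.83; the largest is Y.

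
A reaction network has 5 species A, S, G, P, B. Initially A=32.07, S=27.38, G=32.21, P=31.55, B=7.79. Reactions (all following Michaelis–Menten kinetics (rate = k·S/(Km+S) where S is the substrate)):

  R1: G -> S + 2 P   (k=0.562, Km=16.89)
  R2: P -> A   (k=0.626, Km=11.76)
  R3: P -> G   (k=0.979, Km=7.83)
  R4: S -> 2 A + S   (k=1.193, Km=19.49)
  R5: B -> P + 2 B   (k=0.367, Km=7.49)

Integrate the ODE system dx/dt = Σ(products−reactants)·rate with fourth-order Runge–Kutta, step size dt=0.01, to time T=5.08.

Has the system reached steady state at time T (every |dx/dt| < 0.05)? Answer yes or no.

RK4 with dt=0.01: 508 steps to T=5.08. Trajectory (selected grid times):
t=0.00: A=32.07 S=27.38 G=32.21 P=31.55 B=7.79
t=0.56: A=33.11 S=27.59 G=32.44 P=31.37 B=7.90
t=1.13: A=34.16 S=27.80 G=32.68 P=31.20 B=8.00
t=1.69: A=35.21 S=28.01 G=32.91 P=31.03 B=8.11
t=2.26: A=36.27 S=28.22 G=33.14 P=30.86 B=8.22
t=2.82: A=37.31 S=28.43 G=33.37 P=30.69 B=8.33
t=3.39: A=38.38 S=28.64 G=33.60 P=30.53 B=8.44
t=3.95: A=39.43 S=28.85 G=33.83 P=30.37 B=8.55
t=4.52: A=40.50 S=29.06 G=34.06 P=30.20 B=8.66
t=5.08: A=41.55 S=29.27 G=34.28 P=30.05 B=8.77
Rates at T: R1=0.3765, R2=0.4499, R3=0.7766, R4=0.7162, R5=0.1979
dx/dt at T (Σ net stoichiometry × rate): A=+1.8823, S=+0.3765, G=+0.4001, P=-0.2756, B=+0.1979
Largest |dx/dt| is |+1.8823| (A) ≥ 0.05 → not steady.

Steady state at T: no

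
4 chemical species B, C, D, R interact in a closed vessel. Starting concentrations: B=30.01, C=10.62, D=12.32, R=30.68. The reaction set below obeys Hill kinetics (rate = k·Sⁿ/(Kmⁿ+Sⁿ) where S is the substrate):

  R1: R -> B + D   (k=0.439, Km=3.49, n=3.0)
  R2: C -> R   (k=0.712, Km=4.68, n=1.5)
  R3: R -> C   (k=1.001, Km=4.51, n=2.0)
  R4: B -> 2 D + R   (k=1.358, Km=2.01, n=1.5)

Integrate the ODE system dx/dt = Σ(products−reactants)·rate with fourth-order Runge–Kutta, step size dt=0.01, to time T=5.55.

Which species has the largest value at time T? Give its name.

Dominant species at T: R

RK4 with dt=0.01: 555 steps to T=5.55. Trajectory (selected grid times):
t=0.00: B=30.01 C=10.62 D=12.32 R=30.68
t=0.62: B=29.45 C=10.88 D=14.25 R=30.97
t=1.23: B=28.91 C=11.14 D=16.14 R=31.26
t=1.85: B=28.35 C=11.40 D=18.07 R=31.55
t=2.47: B=27.80 C=11.66 D=19.99 R=31.85
t=3.08: B=27.25 C=11.91 D=21.88 R=32.14
t=3.70: B=26.70 C=12.16 D=23.80 R=32.44
t=4.32: B=26.15 C=12.42 D=25.73 R=32.75
t=4.93: B=25.60 C=12.66 D=27.62 R=33.04
t=5.55: B=25.05 C=12.91 D=29.53 R=33.35
At T=5.55: B=25.05 C=12.91 D=29.53 R=33.35; the largest is R.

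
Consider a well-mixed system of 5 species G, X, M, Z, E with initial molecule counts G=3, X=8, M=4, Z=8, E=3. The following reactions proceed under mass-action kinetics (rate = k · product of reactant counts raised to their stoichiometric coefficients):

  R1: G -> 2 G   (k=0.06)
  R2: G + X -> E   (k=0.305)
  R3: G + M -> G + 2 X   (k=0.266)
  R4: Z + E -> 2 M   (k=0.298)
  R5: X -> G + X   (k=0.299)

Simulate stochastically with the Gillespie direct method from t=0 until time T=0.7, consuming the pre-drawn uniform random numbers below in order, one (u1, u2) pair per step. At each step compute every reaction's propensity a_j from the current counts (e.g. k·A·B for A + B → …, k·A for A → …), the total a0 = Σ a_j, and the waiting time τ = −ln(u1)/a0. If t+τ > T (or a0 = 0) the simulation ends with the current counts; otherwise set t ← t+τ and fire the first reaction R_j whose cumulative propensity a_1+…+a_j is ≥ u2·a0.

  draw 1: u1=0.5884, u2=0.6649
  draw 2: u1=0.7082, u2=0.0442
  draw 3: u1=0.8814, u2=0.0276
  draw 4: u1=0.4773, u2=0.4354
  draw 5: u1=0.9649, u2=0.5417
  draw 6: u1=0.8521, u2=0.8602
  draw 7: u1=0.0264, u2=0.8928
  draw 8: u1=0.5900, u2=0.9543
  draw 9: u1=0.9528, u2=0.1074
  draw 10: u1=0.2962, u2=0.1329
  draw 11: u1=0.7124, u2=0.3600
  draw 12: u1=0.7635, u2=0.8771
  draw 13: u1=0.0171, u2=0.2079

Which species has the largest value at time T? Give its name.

Dominant species at T: M

t=0.000: G=3 X=8 M=4 Z=8 E=3
Draw 1: a1=0.180, a2=7.320, a3=3.192, a4=7.152, a5=2.392, a0=20.236; τ=−ln(0.5884)/20.236=0.026 → t=0.026; u2·a0=0.6649·20.236=13.455; a1+…+a3=10.692 < 13.455 ≤ a1+…+a4=17.844 → R4 fires; G=3 X=8 M=6 Z=7 E=2
Draw 2: a1=0.180, a2=7.320, a3=4.788, a4=4.172, a5=2.392, a0=18.852; τ=−ln(0.7082)/18.852=0.018 → t=0.045; u2·a0=0.0442·18.852=0.833; a1=0.180 < 0.833 ≤ a1+a2=7.500 → R2 fires; G=2 X=7 M=6 Z=7 E=3
Draw 3: a1=0.120, a2=4.270, a3=3.192, a4=6.258, a5=2.093, a0=15.933; τ=−ln(0.8814)/15.933=0.008 → t=0.052; u2·a0=0.0276·15.933=0.440; a1=0.120 < 0.440 ≤ a1+a2=4.390 → R2 fires; G=1 X=6 M=6 Z=7 E=4
Draw 4: a1=0.060, a2=1.830, a3=1.596, a4=8.344, a5=1.794, a0=13.624; τ=−ln(0.4773)/13.624=0.054 → t=0.107; u2·a0=0.4354·13.624=5.932; a1+…+a3=3.486 < 5.932 ≤ a1+…+a4=11.830 → R4 fires; G=1 X=6 M=8 Z=6 E=3
Draw 5: a1=0.060, a2=1.830, a3=2.128, a4=5.364, a5=1.794, a0=11.176; τ=−ln(0.9649)/11.176=0.003 → t=0.110; u2·a0=0.5417·11.176=6.054; a1+…+a3=4.018 < 6.054 ≤ a1+…+a4=9.382 → R4 fires; G=1 X=6 M=10 Z=5 E=2
Draw 6: a1=0.060, a2=1.830, a3=2.660, a4=2.980, a5=1.794, a0=9.324; τ=−ln(0.8521)/9.324=0.017 → t=0.127; u2·a0=0.8602·9.324=8.021; a1+…+a4=7.530 < 8.021 ≤ a1+…+a5=9.324 → R5 fires; G=2 X=6 M=10 Z=5 E=2
Draw 7: a1=0.120, a2=3.660, a3=5.320, a4=2.980, a5=1.794, a0=13.874; τ=−ln(0.0264)/13.874=0.262 → t=0.389; u2·a0=0.8928·13.874=12.387; a1+…+a4=12.080 < 12.387 ≤ a1+…+a5=13.874 → R5 fires; G=3 X=6 M=10 Z=5 E=2
Draw 8: a1=0.180, a2=5.490, a3=7.980, a4=2.980, a5=1.794, a0=18.424; τ=−ln(0.5900)/18.424=0.029 → t=0.418; u2·a0=0.9543·18.424=17.582; a1+…+a4=16.630 < 17.582 ≤ a1+…+a5=18.424 → R5 fires; G=4 X=6 M=10 Z=5 E=2
Draw 9: a1=0.240, a2=7.320, a3=10.640, a4=2.980, a5=1.794, a0=22.974; τ=−ln(0.9528)/22.974=0.002 → t=0.420; u2·a0=0.1074·22.974=2.467; a1=0.240 < 2.467 ≤ a1+a2=7.560 → R2 fires; G=3 X=5 M=10 Z=5 E=3
Draw 10: a1=0.180, a2=4.575, a3=7.980, a4=4.470, a5=1.495, a0=18.700; τ=−ln(0.2962)/18.700=0.065 → t=0.485; u2·a0=0.1329·18.700=2.485; a1=0.180 < 2.485 ≤ a1+a2=4.755 → R2 fires; G=2 X=4 M=10 Z=5 E=4
Draw 11: a1=0.120, a2=2.440, a3=5.320, a4=5.960, a5=1.196, a0=15.036; τ=−ln(0.7124)/15.036=0.023 → t=0.507; u2·a0=0.3600·15.036=5.413; a1+a2=2.560 < 5.413 ≤ a1+…+a3=7.880 → R3 fires; G=2 X=6 M=9 Z=5 E=4
Draw 12: a1=0.120, a2=3.660, a3=4.788, a4=5.960, a5=1.794, a0=16.322; τ=−ln(0.7635)/16.322=0.017 → t=0.524; u2·a0=0.8771·16.322=14.316; a1+…+a3=8.568 < 14.316 ≤ a1+…+a4=14.528 → R4 fires; G=2 X=6 M=11 Z=4 E=3
Draw 13: a1=0.120, a2=3.660, a3=5.852, a4=3.576, a5=1.794, a0=15.002; τ=−ln(0.0171)/15.002=0.271 → t=0.795 > T=0.7: stop.
At T=0.7: G=2 X=6 M=11 Z=4 E=3; the largest is M.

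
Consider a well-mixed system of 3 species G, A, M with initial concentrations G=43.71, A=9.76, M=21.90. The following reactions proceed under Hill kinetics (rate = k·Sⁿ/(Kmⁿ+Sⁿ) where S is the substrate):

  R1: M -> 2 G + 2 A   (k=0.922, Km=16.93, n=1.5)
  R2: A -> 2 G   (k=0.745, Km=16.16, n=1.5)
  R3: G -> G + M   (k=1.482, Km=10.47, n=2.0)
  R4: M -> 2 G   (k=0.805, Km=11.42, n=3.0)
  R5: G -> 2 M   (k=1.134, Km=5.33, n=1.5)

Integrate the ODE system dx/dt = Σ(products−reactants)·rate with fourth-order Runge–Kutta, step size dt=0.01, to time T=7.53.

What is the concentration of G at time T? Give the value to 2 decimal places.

G at T = 61.34

RK4 with dt=0.01: 753 steps to T=7.53. Trajectory (selected grid times):
t=0.00: G=43.71 A=9.76 M=21.90
t=0.84: G=45.36 A=10.50 M=23.83
t=1.67: G=47.09 A=11.26 M=25.72
t=2.51: G=48.93 A=12.05 M=27.60
t=3.35: G=50.84 A=12.86 M=29.47
t=4.18: G=52.81 A=13.68 M=31.30
t=5.02: G=54.86 A=14.52 M=33.14
t=5.86: G=56.98 A=15.37 M=34.97
t=6.69: G=59.12 A=16.22 M=36.76
t=7.53: G=61.34 A=17.09 M=38.58
Read off G at T=7.53: 61.34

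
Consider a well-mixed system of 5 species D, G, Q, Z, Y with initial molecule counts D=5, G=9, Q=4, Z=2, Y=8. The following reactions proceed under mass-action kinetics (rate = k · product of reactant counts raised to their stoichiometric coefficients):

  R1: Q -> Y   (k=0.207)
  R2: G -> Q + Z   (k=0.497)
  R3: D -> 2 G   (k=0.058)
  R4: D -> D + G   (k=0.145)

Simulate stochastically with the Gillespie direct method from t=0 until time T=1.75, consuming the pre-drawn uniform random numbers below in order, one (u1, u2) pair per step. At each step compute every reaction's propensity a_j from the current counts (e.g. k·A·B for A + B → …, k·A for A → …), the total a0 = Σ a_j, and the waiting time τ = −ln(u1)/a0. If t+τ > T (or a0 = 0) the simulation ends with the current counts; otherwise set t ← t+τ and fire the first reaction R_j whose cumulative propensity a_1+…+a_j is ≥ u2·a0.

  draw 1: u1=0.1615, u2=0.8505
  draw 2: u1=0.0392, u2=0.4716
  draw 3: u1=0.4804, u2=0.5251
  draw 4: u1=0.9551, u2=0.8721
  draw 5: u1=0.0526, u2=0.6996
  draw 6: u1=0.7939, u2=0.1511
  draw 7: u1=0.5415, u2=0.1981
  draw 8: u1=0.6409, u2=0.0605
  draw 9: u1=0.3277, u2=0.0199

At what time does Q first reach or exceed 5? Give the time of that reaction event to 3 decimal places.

t=0.000: D=5 G=9 Q=4 Z=2 Y=8
Draw 1: a1=0.828, a2=4.473, a3=0.290, a4=0.725, a0=6.316; τ=−ln(0.1615)/6.316=0.289 → t=0.289; u2·a0=0.8505·6.316=5.372; a1+a2=5.301 < 5.372 ≤ a1+…+a3=5.591 → R3 fires; D=4 G=11 Q=4 Z=2 Y=8
Draw 2: a1=0.828, a2=5.467, a3=0.232, a4=0.580, a0=7.107; τ=−ln(0.0392)/7.107=0.456 → t=0.744; u2·a0=0.4716·7.107=3.352; a1=0.828 < 3.352 ≤ a1+a2=6.295 → R2 fires; D=4 G=10 Q=5 Z=3 Y=8
Draw 3: a1=1.035, a2=4.970, a3=0.232, a4=0.580, a0=6.817; τ=−ln(0.4804)/6.817=0.108 → t=0.852; u2·a0=0.5251·6.817=3.580; a1=1.035 < 3.580 ≤ a1+a2=6.005 → R2 fires; D=4 G=9 Q=6 Z=4 Y=8
Draw 4: a1=1.242, a2=4.473, a3=0.232, a4=0.580, a0=6.527; τ=−ln(0.9551)/6.527=0.007 → t=0.859; u2·a0=0.8721·6.527=5.692; a1=1.242 < 5.692 ≤ a1+a2=5.715 → R2 fires; D=4 G=8 Q=7 Z=5 Y=8
Draw 5: a1=1.449, a2=3.976, a3=0.232, a4=0.580, a0=6.237; τ=−ln(0.0526)/6.237=0.472 → t=1.331; u2·a0=0.6996·6.237=4.363; a1=1.449 < 4.363 ≤ a1+a2=5.425 → R2 fires; D=4 G=7 Q=8 Z=6 Y=8
Draw 6: a1=1.656, a2=3.479, a3=0.232, a4=0.580, a0=5.947; τ=−ln(0.7939)/5.947=0.039 → t=1.370; u2·a0=0.1511·5.947=0.899 ≤ a1=1.656 → R1 fires; D=4 G=7 Q=7 Z=6 Y=9
Draw 7: a1=1.449, a2=3.479, a3=0.232, a4=0.580, a0=5.740; τ=−ln(0.5415)/5.740=0.107 → t=1.477; u2·a0=0.1981·5.740=1.137 ≤ a1=1.449 → R1 fires; D=4 G=7 Q=6 Z=6 Y=10
Draw 8: a1=1.242, a2=3.479, a3=0.232, a4=0.580, a0=5.533; τ=−ln(0.6409)/5.533=0.080 → t=1.557; u2·a0=0.0605·5.533=0.335 ≤ a1=1.242 → R1 fires; D=4 G=7 Q=5 Z=6 Y=11
Draw 9: a1=1.035, a2=3.479, a3=0.232, a4=0.580, a0=5.326; τ=−ln(0.3277)/5.326=0.209 → t=1.767 > T=1.75: stop.
Q first becomes ≥ 5 when it reaches 5 at the event at t=0.744.

Threshold first reached at t = 0.744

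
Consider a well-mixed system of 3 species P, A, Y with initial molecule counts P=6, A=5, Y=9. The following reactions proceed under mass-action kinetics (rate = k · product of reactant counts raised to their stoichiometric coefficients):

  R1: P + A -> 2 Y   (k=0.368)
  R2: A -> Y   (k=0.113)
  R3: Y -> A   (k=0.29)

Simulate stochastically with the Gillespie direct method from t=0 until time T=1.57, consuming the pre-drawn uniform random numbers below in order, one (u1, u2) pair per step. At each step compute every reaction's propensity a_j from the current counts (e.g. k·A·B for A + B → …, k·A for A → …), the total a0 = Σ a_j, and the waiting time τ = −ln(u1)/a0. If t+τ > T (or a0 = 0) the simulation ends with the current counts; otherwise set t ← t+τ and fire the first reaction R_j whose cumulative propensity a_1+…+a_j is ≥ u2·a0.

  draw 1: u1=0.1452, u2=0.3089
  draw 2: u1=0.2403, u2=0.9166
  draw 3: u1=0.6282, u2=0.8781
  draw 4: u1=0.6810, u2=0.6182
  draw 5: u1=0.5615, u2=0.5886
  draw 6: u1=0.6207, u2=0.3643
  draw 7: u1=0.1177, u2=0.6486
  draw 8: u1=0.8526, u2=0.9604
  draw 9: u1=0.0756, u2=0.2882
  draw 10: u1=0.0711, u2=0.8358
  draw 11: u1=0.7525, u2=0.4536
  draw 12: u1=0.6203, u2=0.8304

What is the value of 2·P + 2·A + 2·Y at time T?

Value at T = 40

Check how each reaction changes W = 2·P + 2·A + 2·Y (weight of products minus weight of reactants):
R1: P + A -> 2 Y: (2·2) − (2·1 + 2·1) = 4 − 4 = 0
R2: A -> Y: (2·1) − (2·1) = 2 − 2 = 0
R3: Y -> A: (2·1) − (2·1) = 2 − 2 = 0
Every reaction leaves W unchanged, so W is conserved and no simulation is needed: W(T) = W(0) = 2·6 + 2·5 + 2·9 = 40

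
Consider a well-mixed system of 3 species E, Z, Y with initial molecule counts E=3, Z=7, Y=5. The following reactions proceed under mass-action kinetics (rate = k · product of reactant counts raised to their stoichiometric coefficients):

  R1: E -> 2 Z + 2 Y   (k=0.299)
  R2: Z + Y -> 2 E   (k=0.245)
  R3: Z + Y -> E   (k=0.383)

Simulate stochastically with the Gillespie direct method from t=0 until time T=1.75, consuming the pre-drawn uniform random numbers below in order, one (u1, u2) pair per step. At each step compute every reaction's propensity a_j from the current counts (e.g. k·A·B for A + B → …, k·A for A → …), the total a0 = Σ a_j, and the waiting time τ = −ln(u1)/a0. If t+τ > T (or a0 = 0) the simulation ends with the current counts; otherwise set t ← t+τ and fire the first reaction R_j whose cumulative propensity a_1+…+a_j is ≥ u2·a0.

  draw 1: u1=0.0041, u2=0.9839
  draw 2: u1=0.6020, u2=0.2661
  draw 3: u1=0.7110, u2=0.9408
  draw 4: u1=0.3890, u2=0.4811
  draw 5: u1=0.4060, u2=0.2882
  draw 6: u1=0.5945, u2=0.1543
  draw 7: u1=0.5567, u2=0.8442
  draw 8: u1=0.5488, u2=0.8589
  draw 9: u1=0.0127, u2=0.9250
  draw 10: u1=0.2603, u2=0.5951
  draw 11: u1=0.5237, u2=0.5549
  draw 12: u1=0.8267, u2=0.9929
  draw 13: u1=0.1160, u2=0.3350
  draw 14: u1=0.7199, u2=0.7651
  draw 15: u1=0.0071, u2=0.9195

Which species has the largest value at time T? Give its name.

t=0.000: E=3 Z=7 Y=5
Draw 1: a1=0.897, a2=8.575, a3=13.405, a0=22.877; τ=−ln(0.0041)/22.877=0.240 → t=0.240; u2·a0=0.9839·22.877=22.509; a1+a2=9.472 < 22.509 ≤ a1+…+a3=22.877 → R3 fires; E=4 Z=6 Y=4
Draw 2: a1=1.196, a2=5.880, a3=9.192, a0=16.268; τ=−ln(0.6020)/16.268=0.031 → t=0.271; u2·a0=0.2661·16.268=4.329; a1=1.196 < 4.329 ≤ a1+a2=7.076 → R2 fires; E=6 Z=5 Y=3
Draw 3: a1=1.794, a2=3.675, a3=5.745, a0=11.214; τ=−ln(0.7110)/11.214=0.030 → t=0.302; u2·a0=0.9408·11.214=10.550; a1+a2=5.469 < 10.550 ≤ a1+…+a3=11.214 → R3 fires; E=7 Z=4 Y=2
Draw 4: a1=2.093, a2=1.960, a3=3.064, a0=7.117; τ=−ln(0.3890)/7.117=0.133 → t=0.435; u2·a0=0.4811·7.117=3.424; a1=2.093 < 3.424 ≤ a1+a2=4.053 → R2 fires; E=9 Z=3 Y=1
Draw 5: a1=2.691, a2=0.735, a3=1.149, a0=4.575; τ=−ln(0.4060)/4.575=0.197 → t=0.632; u2·a0=0.2882·4.575=1.319 ≤ a1=2.691 → R1 fires; E=8 Z=5 Y=3
Draw 6: a1=2.392, a2=3.675, a3=5.745, a0=11.812; τ=−ln(0.5945)/11.812=0.044 → t=0.676; u2·a0=0.1543·11.812=1.823 ≤ a1=2.392 → R1 fires; E=7 Z=7 Y=5
Draw 7: a1=2.093, a2=8.575, a3=13.405, a0=24.073; τ=−ln(0.5567)/24.073=0.024 → t=0.700; u2·a0=0.8442·24.073=20.322; a1+a2=10.668 < 20.322 ≤ a1+…+a3=24.073 → R3 fires; E=8 Z=6 Y=4
Draw 8: a1=2.392, a2=5.880, a3=9.192, a0=17.464; τ=−ln(0.5488)/17.464=0.034 → t=0.734; u2·a0=0.8589·17.464=15.000; a1+a2=8.272 < 15.000 ≤ a1+…+a3=17.464 → R3 fires; E=9 Z=5 Y=3
Draw 9: a1=2.691, a2=3.675, a3=5.745, a0=12.111; τ=−ln(0.0127)/12.111=0.361 → t=1.095; u2·a0=0.9250·12.111=11.203; a1+a2=6.366 < 11.203 ≤ a1+…+a3=12.111 → R3 fires; E=10 Z=4 Y=2
Draw 10: a1=2.990, a2=1.960, a3=3.064, a0=8.014; τ=−ln(0.2603)/8.014=0.168 → t=1.263; u2·a0=0.5951·8.014=4.769; a1=2.990 < 4.769 ≤ a1+a2=4.950 → R2 fires; E=12 Z=3 Y=1
Draw 11: a1=3.588, a2=0.735, a3=1.149, a0=5.472; τ=−ln(0.5237)/5.472=0.118 → t=1.381; u2·a0=0.5549·5.472=3.036 ≤ a1=3.588 → R1 fires; E=11 Z=5 Y=3
Draw 12: a1=3.289, a2=3.675, a3=5.745, a0=12.709; τ=−ln(0.8267)/12.709=0.015 → t=1.396; u2·a0=0.9929·12.709=12.619; a1+a2=6.964 < 12.619 ≤ a1+…+a3=12.709 → R3 fires; E=12 Z=4 Y=2
Draw 13: a1=3.588, a2=1.960, a3=3.064, a0=8.612; τ=−ln(0.1160)/8.612=0.250 → t=1.646; u2·a0=0.3350·8.612=2.885 ≤ a1=3.588 → R1 fires; E=11 Z=6 Y=4
Draw 14: a1=3.289, a2=5.880, a3=9.192, a0=18.361; τ=−ln(0.7199)/18.361=0.018 → t=1.664; u2·a0=0.7651·18.361=14.048; a1+a2=9.169 < 14.048 ≤ a1+…+a3=18.361 → R3 fires; E=12 Z=5 Y=3
Draw 15: a1=3.588, a2=3.675, a3=5.745, a0=13.008; τ=−ln(0.0071)/13.008=0.380 → t=2.044 > T=1.75: stop.
At T=1.75: E=12 Z=5 Y=3; the largest is E.

Dominant species at T: E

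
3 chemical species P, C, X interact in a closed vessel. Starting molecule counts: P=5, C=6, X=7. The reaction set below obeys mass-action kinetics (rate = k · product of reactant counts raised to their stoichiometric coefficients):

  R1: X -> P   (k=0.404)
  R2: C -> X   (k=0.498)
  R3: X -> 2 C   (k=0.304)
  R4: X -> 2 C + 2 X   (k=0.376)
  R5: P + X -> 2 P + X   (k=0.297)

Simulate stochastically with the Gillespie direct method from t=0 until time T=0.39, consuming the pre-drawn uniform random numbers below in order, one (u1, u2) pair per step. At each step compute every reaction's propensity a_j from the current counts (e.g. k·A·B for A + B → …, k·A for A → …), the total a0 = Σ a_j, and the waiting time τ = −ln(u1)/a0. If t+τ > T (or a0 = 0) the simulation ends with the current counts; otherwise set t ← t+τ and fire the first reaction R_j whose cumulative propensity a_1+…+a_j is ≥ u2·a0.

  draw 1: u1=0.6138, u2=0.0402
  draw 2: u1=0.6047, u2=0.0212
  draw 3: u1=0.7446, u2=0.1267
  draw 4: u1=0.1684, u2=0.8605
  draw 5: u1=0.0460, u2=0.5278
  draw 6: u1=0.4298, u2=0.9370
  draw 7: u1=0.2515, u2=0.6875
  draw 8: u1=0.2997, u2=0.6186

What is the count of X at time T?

t=0.000: P=5 C=6 X=7
Draw 1: a1=2.828, a2=2.988, a3=2.128, a4=2.632, a5=10.395, a0=20.971; τ=−ln(0.6138)/20.971=0.023 → t=0.023; u2·a0=0.0402·20.971=0.843 ≤ a1=2.828 → R1 fires; P=6 C=6 X=6
Draw 2: a1=2.424, a2=2.988, a3=1.824, a4=2.256, a5=10.692, a0=20.184; τ=−ln(0.6047)/20.184=0.025 → t=0.048; u2·a0=0.0212·20.184=0.428 ≤ a1=2.424 → R1 fires; P=7 C=6 X=5
Draw 3: a1=2.020, a2=2.988, a3=1.520, a4=1.880, a5=10.395, a0=18.803; τ=−ln(0.7446)/18.803=0.016 → t=0.064; u2·a0=0.1267·18.803=2.382; a1=2.020 < 2.382 ≤ a1+a2=5.008 → R2 fires; P=7 C=5 X=6
Draw 4: a1=2.424, a2=2.490, a3=1.824, a4=2.256, a5=12.474, a0=21.468; τ=−ln(0.1684)/21.468=0.083 → t=0.147; u2·a0=0.8605·21.468=18.473; a1+…+a4=8.994 < 18.473 ≤ a1+…+a5=21.468 → R5 fires; P=8 C=5 X=6
Draw 5: a1=2.424, a2=2.490, a3=1.824, a4=2.256, a5=14.256, a0=23.250; τ=−ln(0.0460)/23.250=0.132 → t=0.279; u2·a0=0.5278·23.250=12.271; a1+…+a4=8.994 < 12.271 ≤ a1+…+a5=23.250 → R5 fires; P=9 C=5 X=6
Draw 6: a1=2.424, a2=2.490, a3=1.824, a4=2.256, a5=16.038, a0=25.032; τ=−ln(0.4298)/25.032=0.034 → t=0.313; u2·a0=0.9370·25.032=23.455; a1+…+a4=8.994 < 23.455 ≤ a1+…+a5=25.032 → R5 fires; P=10 C=5 X=6
Draw 7: a1=2.424, a2=2.490, a3=1.824, a4=2.256, a5=17.820, a0=26.814; τ=−ln(0.2515)/26.814=0.051 → t=0.365; u2·a0=0.6875·26.814=18.435; a1+…+a4=8.994 < 18.435 ≤ a1+…+a5=26.814 → R5 fires; P=11 C=5 X=6
Draw 8: a1=2.424, a2=2.490, a3=1.824, a4=2.256, a5=19.602, a0=28.596; τ=−ln(0.2997)/28.596=0.042 → t=0.407 > T=0.39: stop.
Read off X at T=0.39: 6

X at T = 6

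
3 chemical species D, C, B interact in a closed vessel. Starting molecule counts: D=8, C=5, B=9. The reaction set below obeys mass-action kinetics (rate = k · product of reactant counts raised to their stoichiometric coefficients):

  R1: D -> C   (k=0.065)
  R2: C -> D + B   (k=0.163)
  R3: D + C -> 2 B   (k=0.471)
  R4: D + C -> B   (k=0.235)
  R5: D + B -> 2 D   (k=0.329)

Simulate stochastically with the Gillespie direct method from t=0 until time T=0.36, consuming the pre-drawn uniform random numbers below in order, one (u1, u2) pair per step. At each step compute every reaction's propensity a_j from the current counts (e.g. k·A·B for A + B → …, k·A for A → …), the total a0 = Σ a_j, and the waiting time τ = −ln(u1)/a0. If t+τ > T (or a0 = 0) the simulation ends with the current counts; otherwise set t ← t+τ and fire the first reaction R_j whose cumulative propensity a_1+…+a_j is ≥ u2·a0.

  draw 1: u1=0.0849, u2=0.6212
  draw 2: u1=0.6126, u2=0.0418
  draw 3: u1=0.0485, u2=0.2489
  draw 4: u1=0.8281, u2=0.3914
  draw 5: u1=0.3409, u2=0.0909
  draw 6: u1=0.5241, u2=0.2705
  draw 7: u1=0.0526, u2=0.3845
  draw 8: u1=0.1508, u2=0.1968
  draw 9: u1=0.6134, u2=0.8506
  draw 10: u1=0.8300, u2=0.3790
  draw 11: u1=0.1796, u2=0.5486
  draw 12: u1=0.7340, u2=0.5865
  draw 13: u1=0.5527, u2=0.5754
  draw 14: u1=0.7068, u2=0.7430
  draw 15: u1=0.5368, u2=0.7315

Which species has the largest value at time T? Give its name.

t=0.000: D=8 C=5 B=9
Draw 1: a1=0.520, a2=0.815, a3=18.840, a4=9.400, a5=23.688, a0=53.263; τ=−ln(0.0849)/53.263=0.046 → t=0.046; u2·a0=0.6212·53.263=33.087; a1+…+a4=29.575 < 33.087 ≤ a1+…+a5=53.263 → R5 fires; D=9 C=5 B=8
Draw 2: a1=0.585, a2=0.815, a3=21.195, a4=10.575, a5=23.688, a0=56.858; τ=−ln(0.6126)/56.858=0.009 → t=0.055; u2·a0=0.0418·56.858=2.377; a1+a2=1.400 < 2.377 ≤ a1+…+a3=22.595 → R3 fires; D=8 C=4 B=10
Draw 3: a1=0.520, a2=0.652, a3=15.072, a4=7.520, a5=26.320, a0=50.084; τ=−ln(0.0485)/50.084=0.060 → t=0.115; u2·a0=0.2489·50.084=12.466; a1+a2=1.172 < 12.466 ≤ a1+…+a3=16.244 → R3 fires; D=7 C=3 B=12
Draw 4: a1=0.455, a2=0.489, a3=9.891, a4=4.935, a5=27.636, a0=43.406; τ=−ln(0.8281)/43.406=0.004 → t=0.120; u2·a0=0.3914·43.406=16.989; a1+…+a4=15.770 < 16.989 ≤ a1+…+a5=43.406 → R5 fires; D=8 C=3 B=11
Draw 5: a1=0.520, a2=0.489, a3=11.304, a4=5.640, a5=28.952, a0=46.905; τ=−ln(0.3409)/46.905=0.023 → t=0.143; u2·a0=0.0909·46.905=4.264; a1+a2=1.009 < 4.264 ≤ a1+…+a3=12.313 → R3 fires; D=7 C=2 B=13
Draw 6: a1=0.455, a2=0.326, a3=6.594, a4=3.290, a5=29.939, a0=40.604; τ=−ln(0.5241)/40.604=0.016 → t=0.159; u2·a0=0.2705·40.604=10.983; a1+…+a4=10.665 < 10.983 ≤ a1+…+a5=40.604 → R5 fires; D=8 C=2 B=12
Draw 7: a1=0.520, a2=0.326, a3=7.536, a4=3.760, a5=31.584, a0=43.726; τ=−ln(0.0526)/43.726=0.067 → t=0.226; u2·a0=0.3845·43.726=16.813; a1+…+a4=12.142 < 16.813 ≤ a1+…+a5=43.726 → R5 fires; D=9 C=2 B=11
Draw 8: a1=0.585, a2=0.326, a3=8.478, a4=4.230, a5=32.571, a0=46.190; τ=−ln(0.1508)/46.190=0.041 → t=0.267; u2·a0=0.1968·46.190=9.090; a1+a2=0.911 < 9.090 ≤ a1+…+a3=9.389 → R3 fires; D=8 C=1 B=13
Draw 9: a1=0.520, a2=0.163, a3=3.768, a4=1.880, a5=34.216, a0=40.547; τ=−ln(0.6134)/40.547=0.012 → t=0.279; u2·a0=0.8506·40.547=34.489; a1+…+a4=6.331 < 34.489 ≤ a1+…+a5=40.547 → R5 fires; D=9 C=1 B=12
Draw 10: a1=0.585, a2=0.163, a3=4.239, a4=2.115, a5=35.532, a0=42.634; τ=−ln(0.8300)/42.634=0.004 → t=0.283; u2·a0=0.3790·42.634=16.158; a1+…+a4=7.102 < 16.158 ≤ a1+…+a5=42.634 → R5 fires; D=10 C=1 B=11
Draw 11: a1=0.650, a2=0.163, a3=4.710, a4=2.350, a5=36.190, a0=44.063; τ=−ln(0.1796)/44.063=0.039 → t=0.322; u2·a0=0.5486·44.063=24.173; a1+…+a4=7.873 < 24.173 ≤ a1+…+a5=44.063 → R5 fires; D=11 C=1 B=10
Draw 12: a1=0.715, a2=0.163, a3=5.181, a4=2.585, a5=36.190, a0=44.834; τ=−ln(0.7340)/44.834=0.007 → t=0.329; u2·a0=0.5865·44.834=26.295; a1+…+a4=8.644 < 26.295 ≤ a1+…+a5=44.834 → R5 fires; D=12 C=1 B=9
Draw 13: a1=0.780, a2=0.163, a3=5.652, a4=2.820, a5=35.532, a0=44.947; τ=−ln(0.5527)/44.947=0.013 → t=0.342; u2·a0=0.5754·44.947=25.863; a1+…+a4=9.415 < 25.863 ≤ a1+…+a5=44.947 → R5 fires; D=13 C=1 B=8
Draw 14: a1=0.845, a2=0.163, a3=6.123, a4=3.055, a5=34.216, a0=44.402; τ=−ln(0.7068)/44.402=0.008 → t=0.350; u2·a0=0.7430·44.402=32.991; a1+…+a4=10.186 < 32.991 ≤ a1+…+a5=44.402 → R5 fires; D=14 C=1 B=7
Draw 15: a1=0.910, a2=0.163, a3=6.594, a4=3.290, a5=32.242, a0=43.199; τ=−ln(0.5368)/43.199=0.014 → t=0.365 > T=0.36: stop.
At T=0.36: D=14 C=1 B=7; the largest is D.

Dominant species at T: D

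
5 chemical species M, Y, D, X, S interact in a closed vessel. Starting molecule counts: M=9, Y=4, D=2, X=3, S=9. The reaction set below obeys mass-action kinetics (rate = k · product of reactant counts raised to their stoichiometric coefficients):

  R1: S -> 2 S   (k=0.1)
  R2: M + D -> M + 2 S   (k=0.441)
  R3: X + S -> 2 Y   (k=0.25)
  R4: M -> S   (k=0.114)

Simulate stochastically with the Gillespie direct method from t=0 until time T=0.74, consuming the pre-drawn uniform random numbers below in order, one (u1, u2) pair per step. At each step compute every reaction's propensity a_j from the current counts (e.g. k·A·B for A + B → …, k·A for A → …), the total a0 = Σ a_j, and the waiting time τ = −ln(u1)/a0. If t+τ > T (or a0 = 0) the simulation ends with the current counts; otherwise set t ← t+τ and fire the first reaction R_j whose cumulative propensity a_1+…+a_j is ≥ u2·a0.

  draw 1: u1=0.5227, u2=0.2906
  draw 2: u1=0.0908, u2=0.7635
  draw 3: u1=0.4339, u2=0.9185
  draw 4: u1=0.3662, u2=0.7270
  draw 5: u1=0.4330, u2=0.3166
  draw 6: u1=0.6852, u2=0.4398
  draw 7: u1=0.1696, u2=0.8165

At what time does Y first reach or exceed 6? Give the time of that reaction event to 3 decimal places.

Threshold first reached at t = 0.206

t=0.000: M=9 Y=4 D=2 X=3 S=9
Draw 1: a1=0.900, a2=7.938, a3=6.750, a4=1.026, a0=16.614; τ=−ln(0.5227)/16.614=0.039 → t=0.039; u2·a0=0.2906·16.614=4.828; a1=0.900 < 4.828 ≤ a1+a2=8.838 → R2 fires; M=9 Y=4 D=1 X=3 S=11
Draw 2: a1=1.100, a2=3.969, a3=8.250, a4=1.026, a0=14.345; τ=−ln(0.0908)/14.345=0.167 → t=0.206; u2·a0=0.7635·14.345=10.952; a1+a2=5.069 < 10.952 ≤ a1+…+a3=13.319 → R3 fires; M=9 Y=6 D=1 X=2 S=10
Draw 3: a1=1.000, a2=3.969, a3=5.000, a4=1.026, a0=10.995; τ=−ln(0.4339)/10.995=0.076 → t=0.282; u2·a0=0.9185·10.995=10.099; a1+…+a3=9.969 < 10.099 ≤ a1+…+a4=10.995 → R4 fires; M=8 Y=6 D=1 X=2 S=11
Draw 4: a1=1.100, a2=3.528, a3=5.500, a4=0.912, a0=11.040; τ=−ln(0.3662)/11.040=0.091 → t=0.373; u2·a0=0.7270·11.040=8.026; a1+a2=4.628 < 8.026 ≤ a1+…+a3=10.128 → R3 fires; M=8 Y=8 D=1 X=1 S=10
Draw 5: a1=1.000, a2=3.528, a3=2.500, a4=0.912, a0=7.940; τ=−ln(0.4330)/7.940=0.105 → t=0.479; u2·a0=0.3166·7.940=2.514; a1=1.000 < 2.514 ≤ a1+a2=4.528 → R2 fires; M=8 Y=8 D=0 X=1 S=12
Draw 6: a1=1.200, a2=0.000, a3=3.000, a4=0.912, a0=5.112; τ=−ln(0.6852)/5.112=0.074 → t=0.553; u2·a0=0.4398·5.112=2.248; a1+a2=1.200 < 2.248 ≤ a1+…+a3=4.200 → R3 fires; M=8 Y=10 D=0 X=0 S=11
Draw 7: a1=1.100, a2=0.000, a3=0.000, a4=0.912, a0=2.012; τ=−ln(0.1696)/2.012=0.882 → t=1.434 > T=0.74: stop.
Y first becomes ≥ 6 when it reaches 6 at the event at t=0.206.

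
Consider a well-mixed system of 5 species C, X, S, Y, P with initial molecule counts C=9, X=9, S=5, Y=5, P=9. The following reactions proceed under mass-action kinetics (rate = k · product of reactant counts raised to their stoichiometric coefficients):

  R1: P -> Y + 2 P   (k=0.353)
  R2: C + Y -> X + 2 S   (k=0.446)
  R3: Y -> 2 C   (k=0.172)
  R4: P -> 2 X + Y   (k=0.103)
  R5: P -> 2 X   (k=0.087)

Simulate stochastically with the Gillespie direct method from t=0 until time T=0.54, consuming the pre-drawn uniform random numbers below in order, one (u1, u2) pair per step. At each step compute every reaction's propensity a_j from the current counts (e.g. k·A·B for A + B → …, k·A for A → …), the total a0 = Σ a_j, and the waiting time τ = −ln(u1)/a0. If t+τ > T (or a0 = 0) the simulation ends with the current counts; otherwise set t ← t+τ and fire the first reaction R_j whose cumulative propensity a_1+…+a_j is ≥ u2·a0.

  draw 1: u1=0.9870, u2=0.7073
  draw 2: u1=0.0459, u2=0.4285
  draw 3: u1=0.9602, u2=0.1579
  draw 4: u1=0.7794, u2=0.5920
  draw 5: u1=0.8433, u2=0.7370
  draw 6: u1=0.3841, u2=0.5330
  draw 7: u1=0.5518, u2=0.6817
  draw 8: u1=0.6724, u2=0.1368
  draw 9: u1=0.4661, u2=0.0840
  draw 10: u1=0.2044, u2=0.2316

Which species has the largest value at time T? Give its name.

Dominant species at T: S

t=0.000: C=9 X=9 S=5 Y=5 P=9
Draw 1: a1=3.177, a2=20.070, a3=0.860, a4=0.927, a5=0.783, a0=25.817; τ=−ln(0.9870)/25.817=0.001 → t=0.001; u2·a0=0.7073·25.817=18.260; a1=3.177 < 18.260 ≤ a1+a2=23.247 → R2 fires; C=8 X=10 S=7 Y=4 P=9
Draw 2: a1=3.177, a2=14.272, a3=0.688, a4=0.927, a5=0.783, a0=19.847; τ=−ln(0.0459)/19.847=0.155 → t=0.156; u2·a0=0.4285·19.847=8.504; a1=3.177 < 8.504 ≤ a1+a2=17.449 → R2 fires; C=7 X=11 S=9 Y=3 P=9
Draw 3: a1=3.177, a2=9.366, a3=0.516, a4=0.927, a5=0.783, a0=14.769; τ=−ln(0.9602)/14.769=0.003 → t=0.159; u2·a0=0.1579·14.769=2.332 ≤ a1=3.177 → R1 fires; C=7 X=11 S=9 Y=4 P=10
Draw 4: a1=3.530, a2=12.488, a3=0.688, a4=1.030, a5=0.870, a0=18.606; τ=−ln(0.7794)/18.606=0.013 → t=0.172; u2·a0=0.5920·18.606=11.015; a1=3.530 < 11.015 ≤ a1+a2=16.018 → R2 fires; C=6 X=12 S=11 Y=3 P=10
Draw 5: a1=3.530, a2=8.028, a3=0.516, a4=1.030, a5=0.870, a0=13.974; τ=−ln(0.8433)/13.974=0.012 → t=0.184; u2·a0=0.7370·13.974=10.299; a1=3.530 < 10.299 ≤ a1+a2=11.558 → R2 fires; C=5 X=13 S=13 Y=2 P=10
Draw 6: a1=3.530, a2=4.460, a3=0.344, a4=1.030, a5=0.870, a0=10.234; τ=−ln(0.3841)/10.234=0.093 → t=0.278; u2·a0=0.5330·10.234=5.455; a1=3.530 < 5.455 ≤ a1+a2=7.990 → R2 fires; C=4 X=14 S=15 Y=1 P=10
Draw 7: a1=3.530, a2=1.784, a3=0.172, a4=1.030, a5=0.870, a0=7.386; τ=−ln(0.5518)/7.386=0.080 → t=0.358; u2·a0=0.6817·7.386=5.035; a1=3.530 < 5.035 ≤ a1+a2=5.314 → R2 fires; C=3 X=15 S=17 Y=0 P=10
Draw 8: a1=3.530, a2=0.000, a3=0.000, a4=1.030, a5=0.870, a0=5.430; τ=−ln(0.6724)/5.430=0.073 → t=0.431; u2·a0=0.1368·5.430=0.743 ≤ a1=3.530 → R1 fires; C=3 X=15 S=17 Y=1 P=11
Draw 9: a1=3.883, a2=1.338, a3=0.172, a4=1.133, a5=0.957, a0=7.483; τ=−ln(0.4661)/7.483=0.102 → t=0.533; u2·a0=0.0840·7.483=0.629 ≤ a1=3.883 → R1 fires; C=3 X=15 S=17 Y=2 P=12
Draw 10: a1=4.236, a2=2.676, a3=0.344, a4=1.236, a5=1.044, a0=9.536; τ=−ln(0.2044)/9.536=0.166 → t=0.700 > T=0.54: stop.
At T=0.54: C=3 X=15 S=17 Y=2 P=12; the largest is S.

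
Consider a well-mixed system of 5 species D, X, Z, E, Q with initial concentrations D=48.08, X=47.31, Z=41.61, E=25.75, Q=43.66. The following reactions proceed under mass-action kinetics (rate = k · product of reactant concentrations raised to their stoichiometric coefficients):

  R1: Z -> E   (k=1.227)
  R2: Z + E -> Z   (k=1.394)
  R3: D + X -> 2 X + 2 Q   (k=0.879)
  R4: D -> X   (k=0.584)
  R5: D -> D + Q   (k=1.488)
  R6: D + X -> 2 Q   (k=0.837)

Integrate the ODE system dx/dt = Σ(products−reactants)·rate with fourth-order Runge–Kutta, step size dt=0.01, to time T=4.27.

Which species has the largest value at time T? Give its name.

RK4 with dt=0.01: 427 steps to T=4.27. Trajectory (selected grid times):
t=0.00: D=48.08 X=47.31 Z=41.61 E=25.75 Q=43.66
t=0.47: D=0.00 X=48.82 Z=23.37 E=0.88 Q=140.01
t=0.95: D=0.00 X=48.82 Z=12.97 E=0.88 Q=140.01
t=1.42: D=0.00 X=48.82 Z=7.29 E=0.88 Q=140.01
t=1.90: D=0.00 X=48.82 Z=4.04 E=0.88 Q=140.01
t=2.37: D=0.00 X=48.82 Z=2.27 E=0.88 Q=140.01
t=2.85: D=0.00 X=48.82 Z=1.26 E=0.88 Q=140.01
t=3.32: D=0.00 X=48.82 Z=0.71 E=0.88 Q=140.01
t=3.80: D=0.00 X=48.82 Z=0.39 E=0.88 Q=140.01
t=4.27: D=0.00 X=48.82 Z=0.22 E=0.88 Q=140.01
At T=4.27: D=0.00 X=48.82 Z=0.22 E=0.88 Q=140.01; the largest is Q.

Dominant species at T: Q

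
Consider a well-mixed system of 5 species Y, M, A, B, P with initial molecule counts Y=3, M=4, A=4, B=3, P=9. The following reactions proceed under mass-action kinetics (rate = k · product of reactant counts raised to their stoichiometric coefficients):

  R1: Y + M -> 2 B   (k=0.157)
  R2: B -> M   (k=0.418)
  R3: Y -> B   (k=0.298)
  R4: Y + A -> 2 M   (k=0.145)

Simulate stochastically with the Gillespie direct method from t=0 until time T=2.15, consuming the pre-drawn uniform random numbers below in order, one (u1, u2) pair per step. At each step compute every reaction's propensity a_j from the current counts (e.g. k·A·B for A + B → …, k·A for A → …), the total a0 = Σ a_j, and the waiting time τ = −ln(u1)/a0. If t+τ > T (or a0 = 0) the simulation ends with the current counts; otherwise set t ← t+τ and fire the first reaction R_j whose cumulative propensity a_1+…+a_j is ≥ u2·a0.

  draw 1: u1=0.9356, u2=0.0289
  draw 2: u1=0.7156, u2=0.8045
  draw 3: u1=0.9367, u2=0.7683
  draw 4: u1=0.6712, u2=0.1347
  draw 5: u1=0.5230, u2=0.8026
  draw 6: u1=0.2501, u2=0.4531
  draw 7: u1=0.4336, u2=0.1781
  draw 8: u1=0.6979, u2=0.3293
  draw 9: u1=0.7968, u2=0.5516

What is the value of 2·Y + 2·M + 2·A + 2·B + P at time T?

Check how each reaction changes W = 2·Y + 2·M + 2·A + 2·B + P (weight of products minus weight of reactants):
R1: Y + M -> 2 B: (2·2) − (2·1 + 2·1) = 4 − 4 = 0
R2: B -> M: (2·1) − (2·1) = 2 − 2 = 0
R3: Y -> B: (2·1) − (2·1) = 2 − 2 = 0
R4: Y + A -> 2 M: (2·2) − (2·1 + 2·1) = 4 − 4 = 0
Every reaction leaves W unchanged, so W is conserved and no simulation is needed: W(T) = W(0) = 2·3 + 2·4 + 2·4 + 2·3 + 9 = 37

Value at T = 37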